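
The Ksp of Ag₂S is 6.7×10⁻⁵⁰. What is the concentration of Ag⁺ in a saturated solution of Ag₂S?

Ag₂S(s) ⇌ 2 Ag⁺(aq) + S²⁻(aq)
If s mol/L of Ag₂S dissolves, [Ag⁺] = 2s and [S²⁻] = s.
Ksp = [Ag⁺]^2[S²⁻] = (2s)^2 · s = 4s^3 = 6.7×10⁻⁵⁰
s = 2.6×10⁻¹⁷ mol L⁻¹
[Ag⁺] = 2s = 5.1×10⁻¹⁷ mol L⁻¹

5.1×10⁻¹⁷ M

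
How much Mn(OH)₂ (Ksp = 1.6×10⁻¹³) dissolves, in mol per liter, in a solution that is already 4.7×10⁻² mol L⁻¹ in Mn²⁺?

Mn(OH)₂(s) ⇌ Mn²⁺(aq) + 2 OH⁻(aq)
With Mn²⁺ already at 4.7×10⁻² mol L⁻¹ and s small, take [Mn²⁺] ≈ 4.7×10⁻² mol L⁻¹ and [OH⁻] = 2s.
Ksp = [Mn²⁺][OH⁻]^2 = (4.7×10⁻²)(2s)^2
(2s)^2 = 1.6×10⁻¹³ / (4.7×10⁻²) = 3.4×10⁻¹²
s = 9.2×10⁻⁷ mol L⁻¹

9.2×10⁻⁷ M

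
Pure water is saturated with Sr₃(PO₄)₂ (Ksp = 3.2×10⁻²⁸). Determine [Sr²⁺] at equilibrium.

3.7×10⁻⁶ M

Sr₃(PO₄)₂(s) ⇌ 3 Sr²⁺(aq) + 2 PO₄³⁻(aq)
If s mol/L of Sr₃(PO₄)₂ dissolves, [Sr²⁺] = 3s and [PO₄³⁻] = 2s.
Ksp = [Sr²⁺]^3[PO₄³⁻]^2 = (3s)^3 · (2s)^2 = 108s^5 = 3.2×10⁻²⁸
s = 1.2×10⁻⁶ mol/L
[Sr²⁺] = 3s = 3.7×10⁻⁶ mol/L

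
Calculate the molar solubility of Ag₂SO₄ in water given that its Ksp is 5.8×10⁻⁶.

Ag₂SO₄(s) ⇌ 2 Ag⁺(aq) + SO₄²⁻(aq)
If s mol/L of Ag₂SO₄ dissolves, [Ag⁺] = 2s and [SO₄²⁻] = s.
Ksp = [Ag⁺]^2[SO₄²⁻] = (2s)^2 · s = 4s^3
4s^3 = 5.8×10⁻⁶  ⇒  s^3 = 1.5×10⁻⁶
Taking the 3rd root, s = 1.1×10⁻² mol/L.

1.1×10⁻² M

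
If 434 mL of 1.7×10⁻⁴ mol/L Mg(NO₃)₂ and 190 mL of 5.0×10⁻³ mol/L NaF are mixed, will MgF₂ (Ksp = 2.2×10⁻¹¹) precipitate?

Yes

Total volume after mixing = 434 + 190 = 624 mL.
[Mg²⁺] = (1.7×10⁻⁴)(434)/624 = 1.2×10⁻⁴ mol/L
[F⁻] = (5.0×10⁻³)(190)/624 = 1.5×10⁻³ mol/L
Q = [Mg²⁺][F⁻]^2 = 2.7×10⁻¹⁰
Since Q (2.7×10⁻¹⁰) exceeds Ksp (2.2×10⁻¹¹), MgF₂ will precipitate.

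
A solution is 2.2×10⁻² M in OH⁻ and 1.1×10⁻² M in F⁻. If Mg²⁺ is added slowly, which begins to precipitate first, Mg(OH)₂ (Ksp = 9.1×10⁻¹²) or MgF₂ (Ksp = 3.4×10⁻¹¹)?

Precipitation of each salt begins when its ion product equals Ksp.
For Mg(OH)₂: [Mg²⁺] = (Ksp/[OH⁻]^2) = 1.9×10⁻⁸ M
For MgF₂: [Mg²⁺] = (Ksp/[F⁻]^2) = 2.8×10⁻⁷ M
The smaller threshold [Mg²⁺] is reached first, so Mg(OH)₂ precipitates first.

Mg(OH)₂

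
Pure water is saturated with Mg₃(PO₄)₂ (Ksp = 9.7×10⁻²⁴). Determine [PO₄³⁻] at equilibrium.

Mg₃(PO₄)₂(s) ⇌ 3 Mg²⁺(aq) + 2 PO₄³⁻(aq)
Call the molar solubility s, so that [Mg²⁺] = 3s and [PO₄³⁻] = 2s.
Ksp = [Mg²⁺]^3[PO₄³⁻]^2 = (3s)^3 · (2s)^2 = 108s^5 = 9.7×10⁻²⁴
s = 9.8×10⁻⁶ mol/L
[PO₄³⁻] = 2s = 2.0×10⁻⁵ mol/L

2.0×10⁻⁵ M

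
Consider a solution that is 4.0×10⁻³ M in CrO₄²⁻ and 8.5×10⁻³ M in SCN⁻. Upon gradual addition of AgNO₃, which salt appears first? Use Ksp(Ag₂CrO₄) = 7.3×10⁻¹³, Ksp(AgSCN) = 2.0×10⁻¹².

Precipitation of each salt begins when its ion product equals Ksp.
For Ag₂CrO₄: [Ag⁺] = (Ksp/[CrO₄²⁻])^(1/2) = 1.4×10⁻⁵ M
For AgSCN: [Ag⁺] = (Ksp/[SCN⁻]) = 2.4×10⁻¹⁰ M
The smaller threshold [Ag⁺] is reached first, so AgSCN precipitates first.

AgSCN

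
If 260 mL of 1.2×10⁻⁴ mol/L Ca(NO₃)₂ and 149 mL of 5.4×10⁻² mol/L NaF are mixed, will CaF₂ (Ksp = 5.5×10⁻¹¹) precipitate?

Yes

The combined volume is 409 mL.
[Ca²⁺] = (1.2×10⁻⁴)(260)/409 = 7.6×10⁻⁵ mol/L
[F⁻] = (5.4×10⁻²)(149)/409 = 2.0×10⁻² mol/L
Q = [Ca²⁺][F⁻]^2 = 3.0×10⁻⁸
Since Q (3.0×10⁻⁸) exceeds Ksp (5.5×10⁻¹¹), CaF₂ will precipitate.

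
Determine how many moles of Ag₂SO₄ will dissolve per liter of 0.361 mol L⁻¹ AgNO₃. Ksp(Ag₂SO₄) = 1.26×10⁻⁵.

Ag₂SO₄(s) ⇌ 2 Ag⁺(aq) + SO₄²⁻(aq)
The solution already contains Ag⁺ at 0.361 mol L⁻¹. Let s be the molar solubility of Ag₂SO₄.
[Ag⁺] ≈ 0.361 mol L⁻¹ (common ion dominates); [SO₄²⁻] = s.
Ksp = [Ag⁺]^2[SO₄²⁻] = (0.361)^2s
s = 1.26×10⁻⁵ / (0.361)^2 = 9.67×10⁻⁵
s = 9.67×10⁻⁵ mol L⁻¹

9.67×10⁻⁵ M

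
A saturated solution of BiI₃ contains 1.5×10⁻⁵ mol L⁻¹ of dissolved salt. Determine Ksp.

Ksp = 1.4×10⁻¹⁸

BiI₃(s) ⇌ Bi³⁺(aq) + 3 I⁻(aq)
With molar solubility s: [Bi³⁺] = s, [I⁻] = 3s.
Ksp = [Bi³⁺][I⁻]^3 = s · (3s)^3 = 27s^4
Ksp = 27 × (1.5×10⁻⁵)^4 = 1.4×10⁻¹⁸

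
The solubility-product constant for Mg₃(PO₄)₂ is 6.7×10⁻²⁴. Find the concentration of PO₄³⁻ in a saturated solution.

1.8×10⁻⁵ M

Mg₃(PO₄)₂(s) ⇌ 3 Mg²⁺(aq) + 2 PO₄³⁻(aq)
For each mole of Mg₃(PO₄)₂ that dissolves per liter, [Mg²⁺] = 3s and [PO₄³⁻] = 2s; let s denote this solubility.
Ksp = [Mg²⁺]^3[PO₄³⁻]^2 = (3s)^3 · (2s)^2 = 108s^5 = 6.7×10⁻²⁴
s = 9.1×10⁻⁶ mol L⁻¹
[PO₄³⁻] = 2s = 1.8×10⁻⁵ mol L⁻¹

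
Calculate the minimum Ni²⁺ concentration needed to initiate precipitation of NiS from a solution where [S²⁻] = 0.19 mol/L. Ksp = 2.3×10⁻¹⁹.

1.2×10⁻¹⁸ M

Precipitation begins when Q = Ksp.
NiS(s) ⇌ Ni²⁺(aq) + S²⁻(aq)
Ksp = [Ni²⁺][S²⁻] = [Ni²⁺](0.19)
[Ni²⁺] = 2.3×10⁻¹⁹ / (0.19) = 1.2×10⁻¹⁸
[Ni²⁺] = 1.2×10⁻¹⁸ mol/L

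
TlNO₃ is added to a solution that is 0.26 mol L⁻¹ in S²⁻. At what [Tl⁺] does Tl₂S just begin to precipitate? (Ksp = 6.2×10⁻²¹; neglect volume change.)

1.5×10⁻¹⁰ M

Precipitation begins when Q = Ksp.
Tl₂S(s) ⇌ 2 Tl⁺(aq) + S²⁻(aq)
Ksp = [Tl⁺]^2[S²⁻] = [Tl⁺]^2(0.26)
[Tl⁺]^2 = 6.2×10⁻²¹ / (0.26) = 2.4×10⁻²⁰
[Tl⁺] = 1.5×10⁻¹⁰ mol L⁻¹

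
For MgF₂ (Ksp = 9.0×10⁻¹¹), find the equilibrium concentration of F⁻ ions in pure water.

MgF₂(s) ⇌ Mg²⁺(aq) + 2 F⁻(aq)
If s mol/L of MgF₂ dissolves, [Mg²⁺] = s and [F⁻] = 2s.
Ksp = [Mg²⁺][F⁻]^2 = s · (2s)^2 = 4s^3 = 9.0×10⁻¹¹
s = 2.8×10⁻⁴ mol/L
[F⁻] = 2s = 5.6×10⁻⁴ mol/L

5.6×10⁻⁴ M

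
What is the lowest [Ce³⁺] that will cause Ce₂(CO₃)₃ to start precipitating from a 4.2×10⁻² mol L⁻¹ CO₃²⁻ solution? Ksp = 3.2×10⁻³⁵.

Precipitation of each salt begins when its ion product equals Ksp.
Ce₂(CO₃)₃(s) ⇌ 2 Ce³⁺(aq) + 3 CO₃²⁻(aq)
Ksp = [Ce³⁺]^2[CO₃²⁻]^3 = [Ce³⁺]^2(4.2×10⁻²)^3
[Ce³⁺]^2 = 3.2×10⁻³⁵ / (4.2×10⁻²)^3 = 4.3×10⁻³¹
[Ce³⁺] = 6.6×10⁻¹⁶ mol L⁻¹

6.6×10⁻¹⁶ M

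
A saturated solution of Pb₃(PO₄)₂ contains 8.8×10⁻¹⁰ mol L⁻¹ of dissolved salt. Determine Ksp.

Ksp = 5.7×10⁻⁴⁴

Pb₃(PO₄)₂(s) ⇌ 3 Pb²⁺(aq) + 2 PO₄³⁻(aq)
With molar solubility s: [Pb²⁺] = 3s, [PO₄³⁻] = 2s.
Ksp = [Pb²⁺]^3[PO₄³⁻]^2 = (3s)^3 · (2s)^2 = 108s^5
Ksp = 108 × (8.8×10⁻¹⁰)^5 = 5.7×10⁻⁴⁴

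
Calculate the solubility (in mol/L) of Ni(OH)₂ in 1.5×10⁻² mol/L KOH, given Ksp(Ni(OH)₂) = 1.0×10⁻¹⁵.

4.4×10⁻¹² M

Ni(OH)₂(s) ⇌ Ni²⁺(aq) + 2 OH⁻(aq)
Let s be the solubility of Ni(OH)₂ here. The common ion gives [OH⁻] ≈ 1.5×10⁻² mol/L, and [Ni²⁺] = s.
Ksp = [Ni²⁺][OH⁻]^2 = s(1.5×10⁻²)^2
s = 1.0×10⁻¹⁵ / (1.5×10⁻²)^2 = 4.4×10⁻¹²
s = 4.4×10⁻¹² mol/L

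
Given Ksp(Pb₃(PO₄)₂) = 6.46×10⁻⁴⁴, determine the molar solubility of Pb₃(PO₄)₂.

9.02×10⁻¹⁰ M

Pb₃(PO₄)₂(s) ⇌ 3 Pb²⁺(aq) + 2 PO₄³⁻(aq)
With molar solubility s: [Pb²⁺] = 3s, [PO₄³⁻] = 2s.
Ksp = [Pb²⁺]^3[PO₄³⁻]^2 = (3s)^3 · (2s)^2 = 108s^5
108s^5 = 6.46×10⁻⁴⁴  ⇒  s^5 = 5.98×10⁻⁴⁶
s = 9.02×10⁻¹⁰ M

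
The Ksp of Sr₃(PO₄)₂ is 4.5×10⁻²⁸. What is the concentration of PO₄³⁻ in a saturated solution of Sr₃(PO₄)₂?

Sr₃(PO₄)₂(s) ⇌ 3 Sr²⁺(aq) + 2 PO₄³⁻(aq)
With molar solubility s: [Sr²⁺] = 3s, [PO₄³⁻] = 2s.
Ksp = [Sr²⁺]^3[PO₄³⁻]^2 = (3s)^3 · (2s)^2 = 108s^5 = 4.5×10⁻²⁸
s = 1.3×10⁻⁶ M
[PO₄³⁻] = 2s = 2.7×10⁻⁶ M

2.7×10⁻⁶ M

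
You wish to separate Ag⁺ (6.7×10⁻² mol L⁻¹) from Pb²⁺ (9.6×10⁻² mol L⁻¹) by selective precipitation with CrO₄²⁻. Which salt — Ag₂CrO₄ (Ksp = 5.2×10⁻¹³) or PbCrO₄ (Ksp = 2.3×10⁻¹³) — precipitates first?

PbCrO₄

Precipitation of each salt begins when its ion product equals Ksp.
For Ag₂CrO₄: [CrO₄²⁻] = (Ksp/[Ag⁺]^2) = 1.2×10⁻¹⁰ mol L⁻¹
For PbCrO₄: [CrO₄²⁻] = (Ksp/[Pb²⁺]) = 2.4×10⁻¹² mol L⁻¹
The smaller threshold [CrO₄²⁻] is reached first, so PbCrO₄ precipitates first.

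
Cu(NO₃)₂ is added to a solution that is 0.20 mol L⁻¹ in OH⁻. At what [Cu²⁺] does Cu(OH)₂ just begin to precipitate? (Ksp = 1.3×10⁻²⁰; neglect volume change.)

3.3×10⁻¹⁹ M

Precipitation begins when Q = Ksp.
Cu(OH)₂(s) ⇌ Cu²⁺(aq) + 2 OH⁻(aq)
Ksp = [Cu²⁺][OH⁻]^2 = [Cu²⁺](0.20)^2
[Cu²⁺] = 1.3×10⁻²⁰ / (0.20)^2 = 3.3×10⁻¹⁹
[Cu²⁺] = 3.3×10⁻¹⁹ mol L⁻¹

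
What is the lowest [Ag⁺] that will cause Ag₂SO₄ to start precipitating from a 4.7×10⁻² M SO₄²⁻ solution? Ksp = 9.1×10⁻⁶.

The threshold for precipitation is Q = Ksp.
Ag₂SO₄(s) ⇌ 2 Ag⁺(aq) + SO₄²⁻(aq)
Ksp = [Ag⁺]^2[SO₄²⁻] = [Ag⁺]^2(4.7×10⁻²)
[Ag⁺]^2 = 9.1×10⁻⁶ / (4.7×10⁻²) = 1.9×10⁻⁴
[Ag⁺] = 1.4×10⁻² M

1.4×10⁻² M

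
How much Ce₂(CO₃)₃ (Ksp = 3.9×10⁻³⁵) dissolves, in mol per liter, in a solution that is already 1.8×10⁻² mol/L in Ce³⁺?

1.6×10⁻¹¹ M

Ce₂(CO₃)₃(s) ⇌ 2 Ce³⁺(aq) + 3 CO₃²⁻(aq)
The solution already contains Ce³⁺ at 1.8×10⁻² mol/L. Let s be the molar solubility of Ce₂(CO₃)₃.
[Ce³⁺] ≈ 1.8×10⁻² mol/L (common ion dominates); [CO₃²⁻] = 3s.
Ksp = [Ce³⁺]^2[CO₃²⁻]^3 = (1.8×10⁻²)^2(3s)^3
(3s)^3 = 3.9×10⁻³⁵ / (1.8×10⁻²)^2 = 1.2×10⁻³¹
s = 1.6×10⁻¹¹ mol/L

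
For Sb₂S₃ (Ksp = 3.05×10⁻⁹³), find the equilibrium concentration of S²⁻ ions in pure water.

3.69×10⁻¹⁹ M

Sb₂S₃(s) ⇌ 2 Sb³⁺(aq) + 3 S²⁻(aq)
For each mole of Sb₂S₃ that dissolves per liter, [Sb³⁺] = 2s and [S²⁻] = 3s; let s denote this solubility.
Ksp = [Sb³⁺]^2[S²⁻]^3 = (2s)^2 · (3s)^3 = 108s^5 = 3.05×10⁻⁹³
s = 1.23×10⁻¹⁹ M
[S²⁻] = 3s = 3.69×10⁻¹⁹ M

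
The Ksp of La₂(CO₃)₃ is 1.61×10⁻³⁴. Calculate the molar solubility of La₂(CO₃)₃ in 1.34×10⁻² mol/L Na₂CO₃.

4.09×10⁻¹⁵ M

La₂(CO₃)₃(s) ⇌ 2 La³⁺(aq) + 3 CO₃²⁻(aq)
With CO₃²⁻ already at 1.34×10⁻² mol/L and s small, take [CO₃²⁻] ≈ 1.34×10⁻² mol/L and [La³⁺] = 2s.
Ksp = [La³⁺]^2[CO₃²⁻]^3 = (2s)^2(1.34×10⁻²)^3
(2s)^2 = 1.61×10⁻³⁴ / (1.34×10⁻²)^3 = 6.69×10⁻²⁹
s = 4.09×10⁻¹⁵ mol/L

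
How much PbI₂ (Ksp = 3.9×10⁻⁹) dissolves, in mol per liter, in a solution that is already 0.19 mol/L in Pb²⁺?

7.2×10⁻⁵ M

PbI₂(s) ⇌ Pb²⁺(aq) + 2 I⁻(aq)
The solution already contains Pb²⁺ at 0.19 mol/L. Let s be the molar solubility of PbI₂.
[Pb²⁺] ≈ 0.19 mol/L (common ion dominates); [I⁻] = 2s.
Ksp = [Pb²⁺][I⁻]^2 = (0.19)(2s)^2
(2s)^2 = 3.9×10⁻⁹ / (0.19) = 2.1×10⁻⁸
s = 7.2×10⁻⁵ mol/L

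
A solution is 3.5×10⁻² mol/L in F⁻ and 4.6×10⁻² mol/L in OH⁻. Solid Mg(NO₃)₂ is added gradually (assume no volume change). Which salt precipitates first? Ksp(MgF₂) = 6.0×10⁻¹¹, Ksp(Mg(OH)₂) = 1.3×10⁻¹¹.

Mg(OH)₂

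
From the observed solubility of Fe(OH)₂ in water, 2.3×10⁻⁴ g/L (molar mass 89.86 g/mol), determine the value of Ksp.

Molar solubility s = (2.3×10⁻⁴ g/L) / (89.86 g/mol) = 2.560×10⁻⁶ mol/L
Fe(OH)₂(s) ⇌ Fe²⁺(aq) + 2 OH⁻(aq)
For each mole of Fe(OH)₂ that dissolves per liter, [Fe²⁺] = s and [OH⁻] = 2s; let s denote this solubility.
Ksp = [Fe²⁺][OH⁻]^2 = s · (2s)^2 = 4s^3
Ksp = 4 × (2.560×10⁻⁶)^3 = 6.7×10⁻¹⁷

Ksp = 6.7×10⁻¹⁷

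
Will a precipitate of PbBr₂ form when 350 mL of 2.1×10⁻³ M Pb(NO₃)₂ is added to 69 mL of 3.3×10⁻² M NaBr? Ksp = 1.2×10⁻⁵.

Total volume after mixing = 350 + 69 = 419 mL.
[Pb²⁺] = (2.1×10⁻³)(350)/419 = 1.8×10⁻³ M
[Br⁻] = (3.3×10⁻²)(69)/419 = 5.4×10⁻³ M
Q = [Pb²⁺][Br⁻]^2 = 5.2×10⁻⁸
Since Q (5.2×10⁻⁸) is less than Ksp (1.2×10⁻⁵), no PbBr₂ precipitates.

No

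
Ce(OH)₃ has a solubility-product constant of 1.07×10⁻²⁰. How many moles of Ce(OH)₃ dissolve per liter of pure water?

4.46×10⁻⁶ M

Ce(OH)₃(s) ⇌ Ce³⁺(aq) + 3 OH⁻(aq)
For each mole of Ce(OH)₃ that dissolves per liter, [Ce³⁺] = s and [OH⁻] = 3s; let s denote this solubility.
Ksp = [Ce³⁺][OH⁻]^3 = s · (3s)^3 = 27s^4
27s^4 = 1.07×10⁻²⁰  ⇒  s^4 = 3.96×10⁻²²
s = 4.46×10⁻⁶ mol L⁻¹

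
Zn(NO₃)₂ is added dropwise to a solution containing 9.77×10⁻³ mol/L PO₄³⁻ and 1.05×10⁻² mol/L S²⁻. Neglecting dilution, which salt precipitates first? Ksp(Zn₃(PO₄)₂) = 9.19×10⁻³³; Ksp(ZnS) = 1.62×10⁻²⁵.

A salt starts to precipitate once the ion product Q reaches its Ksp.
For Zn₃(PO₄)₂: [Zn²⁺] = (Ksp/[PO₄³⁻]^2)^(1/3) = 4.58×10⁻¹⁰ mol/L
For ZnS: [Zn²⁺] = (Ksp/[S²⁻]) = 1.54×10⁻²³ mol/L
The smaller threshold [Zn²⁺] is reached first, so ZnS precipitates first.

ZnS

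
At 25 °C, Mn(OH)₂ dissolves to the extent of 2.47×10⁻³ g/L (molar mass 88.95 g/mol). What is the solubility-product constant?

Convert to molarity: s = 2.47×10⁻³ / 88.95 = 2.7768×10⁻⁵ mol/L
Mn(OH)₂(s) ⇌ Mn²⁺(aq) + 2 OH⁻(aq)
Let s be the molar solubility. Then [Mn²⁺] = s and [OH⁻] = 2s.
Ksp = [Mn²⁺][OH⁻]^2 = s · (2s)^2 = 4s^3
Ksp = 4 × (2.7768×10⁻⁵)^3 = 8.56×10⁻¹⁴

Ksp = 8.56×10⁻¹⁴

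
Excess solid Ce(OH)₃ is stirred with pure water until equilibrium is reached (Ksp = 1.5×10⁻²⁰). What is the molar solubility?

4.9×10⁻⁶ M

Ce(OH)₃(s) ⇌ Ce³⁺(aq) + 3 OH⁻(aq)
With molar solubility s: [Ce³⁺] = s, [OH⁻] = 3s.
Ksp = [Ce³⁺][OH⁻]^3 = s · (3s)^3 = 27s^4
27s^4 = 1.5×10⁻²⁰  ⇒  s^4 = 5.6×10⁻²²
s = (5.6×10⁻²²)^(1/4) = 4.9×10⁻⁶ mol L⁻¹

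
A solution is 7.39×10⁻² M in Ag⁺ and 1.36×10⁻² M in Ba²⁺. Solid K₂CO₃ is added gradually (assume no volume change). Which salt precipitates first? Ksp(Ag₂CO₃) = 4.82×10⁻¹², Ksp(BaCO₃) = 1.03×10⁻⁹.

Precipitation of each salt begins when its ion product equals Ksp.
For Ag₂CO₃: [CO₃²⁻] = (Ksp/[Ag⁺]^2) = 8.83×10⁻¹⁰ M
For BaCO₃: [CO₃²⁻] = (Ksp/[Ba²⁺]) = 7.57×10⁻⁸ M
The smaller threshold [CO₃²⁻] is reached first, so Ag₂CO₃ precipitates first.

Ag₂CO₃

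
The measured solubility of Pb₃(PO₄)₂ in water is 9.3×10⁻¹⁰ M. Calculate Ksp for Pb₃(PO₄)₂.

Ksp = 7.5×10⁻⁴⁴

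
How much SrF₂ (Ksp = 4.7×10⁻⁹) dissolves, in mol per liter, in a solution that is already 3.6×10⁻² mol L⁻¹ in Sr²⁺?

SrF₂(s) ⇌ Sr²⁺(aq) + 2 F⁻(aq)
Sr²⁺ is already present at 3.6×10⁻² mol L⁻¹. If s mol/L of SrF₂ dissolves, [F⁻] = 2s while [Sr²⁺] ≈ 3.6×10⁻² mol L⁻¹.
Ksp = [Sr²⁺][F⁻]^2 = (3.6×10⁻²)(2s)^2
(2s)^2 = 4.7×10⁻⁹ / (3.6×10⁻²) = 1.3×10⁻⁷
s = 1.8×10⁻⁴ mol L⁻¹

1.8×10⁻⁴ M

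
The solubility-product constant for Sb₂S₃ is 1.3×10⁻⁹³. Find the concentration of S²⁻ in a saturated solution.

Sb₂S₃(s) ⇌ 2 Sb³⁺(aq) + 3 S²⁻(aq)
With molar solubility s: [Sb³⁺] = 2s, [S²⁻] = 3s.
Ksp = [Sb³⁺]^2[S²⁻]^3 = (2s)^2 · (3s)^3 = 108s^5 = 1.3×10⁻⁹³
s = 1.0×10⁻¹⁹ M
[S²⁻] = 3s = 3.1×10⁻¹⁹ M

3.1×10⁻¹⁹ M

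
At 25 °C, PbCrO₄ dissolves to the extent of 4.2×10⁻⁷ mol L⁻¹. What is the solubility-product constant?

Ksp = 1.8×10⁻¹³

PbCrO₄(s) ⇌ Pb²⁺(aq) + CrO₄²⁻(aq)
For each mole of PbCrO₄ that dissolves per liter, [Pb²⁺] = s and [CrO₄²⁻] = s; let s denote this solubility.
Ksp = [Pb²⁺][CrO₄²⁻] = s · s = s^2
Ksp = (4.2×10⁻⁷)^2 = 1.8×10⁻¹³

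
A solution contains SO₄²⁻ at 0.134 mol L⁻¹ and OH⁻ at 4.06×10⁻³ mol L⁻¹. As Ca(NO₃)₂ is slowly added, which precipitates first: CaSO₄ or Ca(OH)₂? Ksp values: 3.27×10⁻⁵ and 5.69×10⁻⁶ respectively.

CaSO₄

Precipitation of each salt begins when its ion product equals Ksp.
For CaSO₄: [Ca²⁺] = (Ksp/[SO₄²⁻]) = 2.44×10⁻⁴ mol L⁻¹
For Ca(OH)₂: [Ca²⁺] = (Ksp/[OH⁻]^2) = 0.345 mol L⁻¹
Since CaSO₄ needs less Ca²⁺ to reach saturation, it precipitates first.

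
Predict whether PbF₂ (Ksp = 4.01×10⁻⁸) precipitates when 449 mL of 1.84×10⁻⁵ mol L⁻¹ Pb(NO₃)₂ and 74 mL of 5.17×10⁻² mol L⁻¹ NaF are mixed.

No

Total volume after mixing = 449 + 74 = 523 mL.
[Pb²⁺] = (1.84×10⁻⁵)(449)/523 = 1.58×10⁻⁵ mol L⁻¹
[F⁻] = (5.17×10⁻²)(74)/523 = 7.32×10⁻³ mol L⁻¹
Q = [Pb²⁺][F⁻]^2 = 8.45×10⁻¹⁰
Since Q (8.45×10⁻¹⁰) is less than Ksp (4.01×10⁻⁸), no PbF₂ precipitates.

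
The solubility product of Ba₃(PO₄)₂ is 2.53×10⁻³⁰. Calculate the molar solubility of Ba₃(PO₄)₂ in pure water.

4.72×10⁻⁷ M

Ba₃(PO₄)₂(s) ⇌ 3 Ba²⁺(aq) + 2 PO₄³⁻(aq)
With molar solubility s: [Ba²⁺] = 3s, [PO₄³⁻] = 2s.
Ksp = [Ba²⁺]^3[PO₄³⁻]^2 = (3s)^3 · (2s)^2 = 108s^5
108s^5 = 2.53×10⁻³⁰  ⇒  s^5 = 2.34×10⁻³²
s = 4.72×10⁻⁷ mol L⁻¹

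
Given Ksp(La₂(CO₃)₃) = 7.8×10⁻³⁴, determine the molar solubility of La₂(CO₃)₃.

La₂(CO₃)₃(s) ⇌ 2 La³⁺(aq) + 3 CO₃²⁻(aq)
With molar solubility s: [La³⁺] = 2s, [CO₃²⁻] = 3s.
Ksp = [La³⁺]^2[CO₃²⁻]^3 = (2s)^2 · (3s)^3 = 108s^5
108s^5 = 7.8×10⁻³⁴  ⇒  s^5 = 7.2×10⁻³⁶
Taking the 5th root, s = 9.4×10⁻⁸ mol/L.

9.4×10⁻⁸ M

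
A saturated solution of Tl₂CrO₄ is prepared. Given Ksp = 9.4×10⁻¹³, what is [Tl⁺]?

Tl₂CrO₄(s) ⇌ 2 Tl⁺(aq) + CrO₄²⁻(aq)
With molar solubility s: [Tl⁺] = 2s, [CrO₄²⁻] = s.
Ksp = [Tl⁺]^2[CrO₄²⁻] = (2s)^2 · s = 4s^3 = 9.4×10⁻¹³
s = 6.2×10⁻⁵ M
[Tl⁺] = 2s = 1.2×10⁻⁴ M

1.2×10⁻⁴ M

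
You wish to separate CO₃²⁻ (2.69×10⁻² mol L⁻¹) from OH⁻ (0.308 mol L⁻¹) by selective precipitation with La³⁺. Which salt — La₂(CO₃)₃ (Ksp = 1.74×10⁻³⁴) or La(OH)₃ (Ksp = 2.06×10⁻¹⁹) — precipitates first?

Precipitation begins when Q = Ksp.
For La₂(CO₃)₃: [La³⁺] = (Ksp/[CO₃²⁻]^3)^(1/2) = 2.99×10⁻¹⁵ mol L⁻¹
For La(OH)₃: [La³⁺] = (Ksp/[OH⁻]^3) = 7.05×10⁻¹⁸ mol L⁻¹
La(OH)₃ requires the lower [La³⁺], so it precipitates first.

La(OH)₃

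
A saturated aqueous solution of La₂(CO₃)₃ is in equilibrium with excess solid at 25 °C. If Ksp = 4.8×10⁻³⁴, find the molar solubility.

La₂(CO₃)₃(s) ⇌ 2 La³⁺(aq) + 3 CO₃²⁻(aq)
If s mol/L of La₂(CO₃)₃ dissolves, [La³⁺] = 2s and [CO₃²⁻] = 3s.
Ksp = [La³⁺]^2[CO₃²⁻]^3 = (2s)^2 · (3s)^3 = 108s^5
108s^5 = 4.8×10⁻³⁴  ⇒  s^5 = 4.4×10⁻³⁶
Taking the 5th root, s = 8.5×10⁻⁸ mol/L.

8.5×10⁻⁸ M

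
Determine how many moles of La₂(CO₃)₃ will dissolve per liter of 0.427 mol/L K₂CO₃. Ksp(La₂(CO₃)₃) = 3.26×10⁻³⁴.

La₂(CO₃)₃(s) ⇌ 2 La³⁺(aq) + 3 CO₃²⁻(aq)
Let s be the solubility of La₂(CO₃)₃ here. The common ion gives [CO₃²⁻] ≈ 0.427 mol/L, and [La³⁺] = 2s.
Ksp = [La³⁺]^2[CO₃²⁻]^3 = (2s)^2(0.427)^3
(2s)^2 = 3.26×10⁻³⁴ / (0.427)^3 = 4.19×10⁻³³
s = 3.24×10⁻¹⁷ mol/L

3.24×10⁻¹⁷ M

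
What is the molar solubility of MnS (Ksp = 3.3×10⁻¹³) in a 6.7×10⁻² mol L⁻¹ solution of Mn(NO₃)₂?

4.9×10⁻¹² M

MnS(s) ⇌ Mn²⁺(aq) + S²⁻(aq)
The solution already contains Mn²⁺ at 6.7×10⁻² mol L⁻¹. Let s be the molar solubility of MnS.
[Mn²⁺] ≈ 6.7×10⁻² mol L⁻¹ (common ion dominates); [S²⁻] = s.
Ksp = [Mn²⁺][S²⁻] = (6.7×10⁻²)s
s = 3.3×10⁻¹³ / (6.7×10⁻²) = 4.9×10⁻¹²
s = 4.9×10⁻¹² mol L⁻¹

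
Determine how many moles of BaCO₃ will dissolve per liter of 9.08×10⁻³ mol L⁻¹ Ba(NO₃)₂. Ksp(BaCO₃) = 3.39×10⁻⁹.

3.73×10⁻⁷ M

BaCO₃(s) ⇌ Ba²⁺(aq) + CO₃²⁻(aq)
Let s be the solubility of BaCO₃ here. The common ion gives [Ba²⁺] ≈ 9.08×10⁻³ mol L⁻¹, and [CO₃²⁻] = s.
Ksp = [Ba²⁺][CO₃²⁻] = (9.08×10⁻³)s
s = 3.39×10⁻⁹ / (9.08×10⁻³) = 3.73×10⁻⁷
s = 3.73×10⁻⁷ mol L⁻¹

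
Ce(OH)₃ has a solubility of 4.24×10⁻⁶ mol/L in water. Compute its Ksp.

Ksp = 8.73×10⁻²¹

Ce(OH)₃(s) ⇌ Ce³⁺(aq) + 3 OH⁻(aq)
Let s be the molar solubility. Then [Ce³⁺] = s and [OH⁻] = 3s.
Ksp = [Ce³⁺][OH⁻]^3 = s · (3s)^3 = 27s^4
Ksp = 27 × (4.24×10⁻⁶)^4 = 8.73×10⁻²¹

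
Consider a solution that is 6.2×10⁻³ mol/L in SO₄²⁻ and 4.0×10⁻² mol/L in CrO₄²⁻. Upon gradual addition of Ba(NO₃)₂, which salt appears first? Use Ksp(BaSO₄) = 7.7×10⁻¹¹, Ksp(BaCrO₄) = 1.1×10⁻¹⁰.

Each salt precipitates once Q = Ksp for that salt.
For BaSO₄: [Ba²⁺] = (Ksp/[SO₄²⁻]) = 1.2×10⁻⁸ mol/L
For BaCrO₄: [Ba²⁺] = (Ksp/[CrO₄²⁻]) = 2.8×10⁻⁹ mol/L
Since BaCrO₄ needs less Ba²⁺ to reach saturation, it precipitates first.

BaCrO₄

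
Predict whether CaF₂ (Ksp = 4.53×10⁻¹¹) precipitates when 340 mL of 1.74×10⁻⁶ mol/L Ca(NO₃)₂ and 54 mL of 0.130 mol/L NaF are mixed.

Yes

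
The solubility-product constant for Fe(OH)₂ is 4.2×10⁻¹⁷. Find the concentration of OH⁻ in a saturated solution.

Fe(OH)₂(s) ⇌ Fe²⁺(aq) + 2 OH⁻(aq)
Let s be the molar solubility. Then [Fe²⁺] = s and [OH⁻] = 2s.
Ksp = [Fe²⁺][OH⁻]^2 = s · (2s)^2 = 4s^3 = 4.2×10⁻¹⁷
s = 2.2×10⁻⁶ mol/L
[OH⁻] = 2s = 4.4×10⁻⁶ mol/L

4.4×10⁻⁶ M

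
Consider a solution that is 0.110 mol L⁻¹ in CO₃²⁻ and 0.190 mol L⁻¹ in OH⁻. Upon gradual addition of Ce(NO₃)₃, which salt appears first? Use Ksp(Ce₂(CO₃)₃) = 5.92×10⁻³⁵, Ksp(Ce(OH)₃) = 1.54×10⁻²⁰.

Ce(OH)₃

Precipitation begins when Q = Ksp.
For Ce₂(CO₃)₃: [Ce³⁺] = (Ksp/[CO₃²⁻]^3)^(1/2) = 2.11×10⁻¹⁶ mol L⁻¹
For Ce(OH)₃: [Ce³⁺] = (Ksp/[OH⁻]^3) = 2.25×10⁻¹⁸ mol L⁻¹
Ce(OH)₃ requires the lower [Ce³⁺], so it precipitates first.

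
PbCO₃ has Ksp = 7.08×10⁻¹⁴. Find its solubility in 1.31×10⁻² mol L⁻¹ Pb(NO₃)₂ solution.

PbCO₃(s) ⇌ Pb²⁺(aq) + CO₃²⁻(aq)
The solution already contains Pb²⁺ at 1.31×10⁻² mol L⁻¹. Let s be the molar solubility of PbCO₃.
[Pb²⁺] ≈ 1.31×10⁻² mol L⁻¹ (common ion dominates); [CO₃²⁻] = s.
Ksp = [Pb²⁺][CO₃²⁻] = (1.31×10⁻²)s
s = 7.08×10⁻¹⁴ / (1.31×10⁻²) = 5.40×10⁻¹²
s = 5.40×10⁻¹² mol L⁻¹

5.40×10⁻¹² M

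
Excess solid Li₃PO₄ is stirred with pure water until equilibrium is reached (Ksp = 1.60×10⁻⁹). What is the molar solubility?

2.77×10⁻³ M

Li₃PO₄(s) ⇌ 3 Li⁺(aq) + PO₄³⁻(aq)
Call the molar solubility s, so that [Li⁺] = 3s and [PO₄³⁻] = s.
Ksp = [Li⁺]^3[PO₄³⁻] = (3s)^3 · s = 27s^4
27s^4 = 1.60×10⁻⁹  ⇒  s^4 = 5.93×10⁻¹¹
Taking the 4th root, s = 2.77×10⁻³ mol/L.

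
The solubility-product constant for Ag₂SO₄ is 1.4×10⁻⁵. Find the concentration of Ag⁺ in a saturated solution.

Ag₂SO₄(s) ⇌ 2 Ag⁺(aq) + SO₄²⁻(aq)
With molar solubility s: [Ag⁺] = 2s, [SO₄²⁻] = s.
Ksp = [Ag⁺]^2[SO₄²⁻] = (2s)^2 · s = 4s^3 = 1.4×10⁻⁵
s = 1.5×10⁻² mol L⁻¹
[Ag⁺] = 2s = 3.0×10⁻² mol L⁻¹

3.0×10⁻² M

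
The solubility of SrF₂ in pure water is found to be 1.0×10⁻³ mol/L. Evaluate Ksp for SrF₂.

SrF₂(s) ⇌ Sr²⁺(aq) + 2 F⁻(aq)
If s mol/L of SrF₂ dissolves, [Sr²⁺] = s and [F⁻] = 2s.
Ksp = [Sr²⁺][F⁻]^2 = s · (2s)^2 = 4s^3
Ksp = 4 × (1.0×10⁻³)^3 = 4.0×10⁻⁹

Ksp = 4.0×10⁻⁹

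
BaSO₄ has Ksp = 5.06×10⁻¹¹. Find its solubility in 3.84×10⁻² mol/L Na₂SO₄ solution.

1.32×10⁻⁹ M

BaSO₄(s) ⇌ Ba²⁺(aq) + SO₄²⁻(aq)
With SO₄²⁻ already at 3.84×10⁻² mol/L and s small, take [SO₄²⁻] ≈ 3.84×10⁻² mol/L and [Ba²⁺] = s.
Ksp = [Ba²⁺][SO₄²⁻] = s(3.84×10⁻²)
s = 5.06×10⁻¹¹ / (3.84×10⁻²) = 1.32×10⁻⁹
s = 1.32×10⁻⁹ mol/L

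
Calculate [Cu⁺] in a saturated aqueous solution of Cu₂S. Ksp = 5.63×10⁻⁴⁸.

Cu₂S(s) ⇌ 2 Cu⁺(aq) + S²⁻(aq)
With molar solubility s: [Cu⁺] = 2s, [S²⁻] = s.
Ksp = [Cu⁺]^2[S²⁻] = (2s)^2 · s = 4s^3 = 5.63×10⁻⁴⁸
s = 1.12×10⁻¹⁶ mol/L
[Cu⁺] = 2s = 2.24×10⁻¹⁶ mol/L

2.24×10⁻¹⁶ M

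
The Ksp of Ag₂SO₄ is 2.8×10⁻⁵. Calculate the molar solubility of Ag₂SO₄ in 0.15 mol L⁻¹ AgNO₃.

1.2×10⁻³ M

Ag₂SO₄(s) ⇌ 2 Ag⁺(aq) + SO₄²⁻(aq)
Let s be the solubility of Ag₂SO₄ here. The common ion gives [Ag⁺] ≈ 0.15 mol L⁻¹, and [SO₄²⁻] = s.
Ksp = [Ag⁺]^2[SO₄²⁻] = (0.15)^2s
s = 2.8×10⁻⁵ / (0.15)^2 = 1.2×10⁻³
s = 1.2×10⁻³ mol L⁻¹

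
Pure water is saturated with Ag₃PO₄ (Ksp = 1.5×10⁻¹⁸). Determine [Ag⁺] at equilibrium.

4.6×10⁻⁵ M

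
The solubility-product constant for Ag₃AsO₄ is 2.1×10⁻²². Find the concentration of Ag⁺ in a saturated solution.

Ag₃AsO₄(s) ⇌ 3 Ag⁺(aq) + AsO₄³⁻(aq)
For each mole of Ag₃AsO₄ that dissolves per liter, [Ag⁺] = 3s and [AsO₄³⁻] = s; let s denote this solubility.
Ksp = [Ag⁺]^3[AsO₄³⁻] = (3s)^3 · s = 27s^4 = 2.1×10⁻²²
s = 1.7×10⁻⁶ mol L⁻¹
[Ag⁺] = 3s = 5.0×10⁻⁶ mol L⁻¹

5.0×10⁻⁶ M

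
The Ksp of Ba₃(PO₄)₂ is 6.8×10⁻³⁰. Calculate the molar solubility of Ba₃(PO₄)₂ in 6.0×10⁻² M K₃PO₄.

Ba₃(PO₄)₂(s) ⇌ 3 Ba²⁺(aq) + 2 PO₄³⁻(aq)
The solution already contains PO₄³⁻ at 6.0×10⁻² M. Let s be the molar solubility of Ba₃(PO₄)₂.
[PO₄³⁻] ≈ 6.0×10⁻² M (common ion dominates); [Ba²⁺] = 3s.
Ksp = [Ba²⁺]^3[PO₄³⁻]^2 = (3s)^3(6.0×10⁻²)^2
(3s)^3 = 6.8×10⁻³⁰ / (6.0×10⁻²)^2 = 1.9×10⁻²⁷
s = 4.1×10⁻¹⁰ M

4.1×10⁻¹⁰ M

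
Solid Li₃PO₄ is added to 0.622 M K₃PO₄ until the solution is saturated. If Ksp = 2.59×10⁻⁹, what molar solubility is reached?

5.36×10⁻⁴ M

Li₃PO₄(s) ⇌ 3 Li⁺(aq) + PO₄³⁻(aq)
Let s be the solubility of Li₃PO₄ here. The common ion gives [PO₄³⁻] ≈ 0.622 M, and [Li⁺] = 3s.
Ksp = [Li⁺]^3[PO₄³⁻] = (3s)^3(0.622)
(3s)^3 = 2.59×10⁻⁹ / (0.622) = 4.16×10⁻⁹
s = 5.36×10⁻⁴ M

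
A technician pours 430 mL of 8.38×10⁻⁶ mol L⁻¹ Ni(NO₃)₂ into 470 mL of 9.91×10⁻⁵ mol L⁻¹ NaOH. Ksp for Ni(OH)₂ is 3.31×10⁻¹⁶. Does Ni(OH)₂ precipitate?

After mixing, V = 430 mL + 470 mL = 900 mL.
[Ni²⁺] = (8.38×10⁻⁶)(430)/900 = 4.00×10⁻⁶ mol L⁻¹
[OH⁻] = (9.91×10⁻⁵)(470)/900 = 5.18×10⁻⁵ mol L⁻¹
Q = [Ni²⁺][OH⁻]^2 = 1.07×10⁻¹⁴
Because Q > Ksp (1.07×10⁻¹⁴ vs 3.31×10⁻¹⁶), a precipitate of Ni(OH)₂ forms.

Yes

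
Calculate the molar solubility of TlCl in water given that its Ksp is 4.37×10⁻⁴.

TlCl(s) ⇌ Tl⁺(aq) + Cl⁻(aq)
Call the molar solubility s, so that [Tl⁺] = s and [Cl⁻] = s.
Ksp = [Tl⁺][Cl⁻] = s · s = s^2
s^2 = 4.37×10⁻⁴
Taking the 2nd root, s = 2.09×10⁻² mol L⁻¹.

2.09×10⁻² M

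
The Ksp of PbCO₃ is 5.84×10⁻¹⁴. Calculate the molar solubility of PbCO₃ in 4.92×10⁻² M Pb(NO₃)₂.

1.19×10⁻¹² M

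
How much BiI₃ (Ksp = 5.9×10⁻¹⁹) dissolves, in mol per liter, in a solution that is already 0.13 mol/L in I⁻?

BiI₃(s) ⇌ Bi³⁺(aq) + 3 I⁻(aq)
The solution already contains I⁻ at 0.13 mol/L. Let s be the molar solubility of BiI₃.
[I⁻] ≈ 0.13 mol/L (common ion dominates); [Bi³⁺] = s.
Ksp = [Bi³⁺][I⁻]^3 = s(0.13)^3
s = 5.9×10⁻¹⁹ / (0.13)^3 = 2.7×10⁻¹⁶
s = 2.7×10⁻¹⁶ mol/L

2.7×10⁻¹⁶ M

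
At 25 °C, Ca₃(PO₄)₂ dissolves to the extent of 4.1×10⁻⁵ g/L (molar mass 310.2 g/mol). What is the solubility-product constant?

Ksp = 4.4×10⁻³³

Molar solubility s = (4.1×10⁻⁵ g/L) / (310.2 g/mol) = 1.322×10⁻⁷ mol/L
Ca₃(PO₄)₂(s) ⇌ 3 Ca²⁺(aq) + 2 PO₄³⁻(aq)
Call the molar solubility s, so that [Ca²⁺] = 3s and [PO₄³⁻] = 2s.
Ksp = [Ca²⁺]^3[PO₄³⁻]^2 = (3s)^3 · (2s)^2 = 108s^5
Ksp = 108 × (1.322×10⁻⁷)^5 = 4.4×10⁻³³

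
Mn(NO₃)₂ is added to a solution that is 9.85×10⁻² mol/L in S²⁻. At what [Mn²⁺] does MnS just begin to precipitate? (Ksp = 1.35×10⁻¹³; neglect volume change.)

The threshold for precipitation is Q = Ksp.
MnS(s) ⇌ Mn²⁺(aq) + S²⁻(aq)
Ksp = [Mn²⁺][S²⁻] = [Mn²⁺](9.85×10⁻²)
[Mn²⁺] = 1.35×10⁻¹³ / (9.85×10⁻²) = 1.37×10⁻¹²
[Mn²⁺] = 1.37×10⁻¹² mol/L

1.37×10⁻¹² M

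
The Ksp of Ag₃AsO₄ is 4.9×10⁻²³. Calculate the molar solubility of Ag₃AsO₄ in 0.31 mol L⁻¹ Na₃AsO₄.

1.8×10⁻⁸ M

Ag₃AsO₄(s) ⇌ 3 Ag⁺(aq) + AsO₄³⁻(aq)
The solution already contains AsO₄³⁻ at 0.31 mol L⁻¹. Let s be the molar solubility of Ag₃AsO₄.
[AsO₄³⁻] ≈ 0.31 mol L⁻¹ (common ion dominates); [Ag⁺] = 3s.
Ksp = [Ag⁺]^3[AsO₄³⁻] = (3s)^3(0.31)
(3s)^3 = 4.9×10⁻²³ / (0.31) = 1.6×10⁻²²
s = 1.8×10⁻⁸ mol L⁻¹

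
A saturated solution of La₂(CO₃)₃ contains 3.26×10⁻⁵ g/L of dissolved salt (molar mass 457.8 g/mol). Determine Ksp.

Ksp = 1.98×10⁻³⁴

Molar solubility s = (3.26×10⁻⁵ g/L) / (457.8 g/mol) = 7.1210×10⁻⁸ mol/L
La₂(CO₃)₃(s) ⇌ 2 La³⁺(aq) + 3 CO₃²⁻(aq)
Let s be the molar solubility. Then [La³⁺] = 2s and [CO₃²⁻] = 3s.
Ksp = [La³⁺]^2[CO₃²⁻]^3 = (2s)^2 · (3s)^3 = 108s^5
Ksp = 108 × (7.1210×10⁻⁸)^5 = 1.98×10⁻³⁴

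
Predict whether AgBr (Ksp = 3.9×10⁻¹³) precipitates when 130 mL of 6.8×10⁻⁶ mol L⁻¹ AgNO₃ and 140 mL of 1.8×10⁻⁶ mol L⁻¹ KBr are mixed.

After mixing, V = 130 mL + 140 mL = 270 mL.
[Ag⁺] = (6.8×10⁻⁶)(130)/270 = 3.3×10⁻⁶ mol L⁻¹
[Br⁻] = (1.8×10⁻⁶)(140)/270 = 9.3×10⁻⁷ mol L⁻¹
Q = [Ag⁺][Br⁻] = 3.1×10⁻¹²
Since Q (3.1×10⁻¹²) exceeds Ksp (3.9×10⁻¹³), AgBr will precipitate.

Yes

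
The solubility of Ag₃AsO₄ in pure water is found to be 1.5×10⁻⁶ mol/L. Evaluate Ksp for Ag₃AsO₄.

Ag₃AsO₄(s) ⇌ 3 Ag⁺(aq) + AsO₄³⁻(aq)
If s mol/L of Ag₃AsO₄ dissolves, [Ag⁺] = 3s and [AsO₄³⁻] = s.
Ksp = [Ag⁺]^3[AsO₄³⁻] = (3s)^3 · s = 27s^4
Ksp = 27 × (1.5×10⁻⁶)^4 = 1.4×10⁻²²

Ksp = 1.4×10⁻²²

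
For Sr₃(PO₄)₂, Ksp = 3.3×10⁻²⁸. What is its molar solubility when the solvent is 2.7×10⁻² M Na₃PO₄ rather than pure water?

Sr₃(PO₄)₂(s) ⇌ 3 Sr²⁺(aq) + 2 PO₄³⁻(aq)
With PO₄³⁻ already at 2.7×10⁻² M and s small, take [PO₄³⁻] ≈ 2.7×10⁻² M and [Sr²⁺] = 3s.
Ksp = [Sr²⁺]^3[PO₄³⁻]^2 = (3s)^3(2.7×10⁻²)^2
(3s)^3 = 3.3×10⁻²⁸ / (2.7×10⁻²)^2 = 4.5×10⁻²⁵
s = 2.6×10⁻⁹ M

2.6×10⁻⁹ M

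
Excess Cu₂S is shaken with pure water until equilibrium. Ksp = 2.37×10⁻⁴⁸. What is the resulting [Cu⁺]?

1.68×10⁻¹⁶ M

Cu₂S(s) ⇌ 2 Cu⁺(aq) + S²⁻(aq)
Call the molar solubility s, so that [Cu⁺] = 2s and [S²⁻] = s.
Ksp = [Cu⁺]^2[S²⁻] = (2s)^2 · s = 4s^3 = 2.37×10⁻⁴⁸
s = 8.40×10⁻¹⁷ mol/L
[Cu⁺] = 2s = 1.68×10⁻¹⁶ mol/L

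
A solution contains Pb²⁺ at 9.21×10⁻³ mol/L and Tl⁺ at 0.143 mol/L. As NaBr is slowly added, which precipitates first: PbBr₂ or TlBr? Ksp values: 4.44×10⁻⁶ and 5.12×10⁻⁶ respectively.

TlBr

Precipitation of each salt begins when its ion product equals Ksp.
For PbBr₂: [Br⁻] = (Ksp/[Pb²⁺])^(1/2) = 2.20×10⁻² mol/L
For TlBr: [Br⁻] = (Ksp/[Tl⁺]) = 3.58×10⁻⁵ mol/L
Since TlBr needs less Br⁻ to reach saturation, it precipitates first.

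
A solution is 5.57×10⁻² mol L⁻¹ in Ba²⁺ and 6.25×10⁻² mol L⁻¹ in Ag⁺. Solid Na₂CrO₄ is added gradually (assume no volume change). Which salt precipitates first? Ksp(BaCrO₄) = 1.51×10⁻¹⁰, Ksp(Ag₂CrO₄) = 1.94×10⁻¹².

Precipitation of each salt begins when its ion product equals Ksp.
For BaCrO₄: [CrO₄²⁻] = (Ksp/[Ba²⁺]) = 2.71×10⁻⁹ mol L⁻¹
For Ag₂CrO₄: [CrO₄²⁻] = (Ksp/[Ag⁺]^2) = 4.97×10⁻¹⁰ mol L⁻¹
The smaller threshold [CrO₄²⁻] is reached first, so Ag₂CrO₄ precipitates first.

Ag₂CrO₄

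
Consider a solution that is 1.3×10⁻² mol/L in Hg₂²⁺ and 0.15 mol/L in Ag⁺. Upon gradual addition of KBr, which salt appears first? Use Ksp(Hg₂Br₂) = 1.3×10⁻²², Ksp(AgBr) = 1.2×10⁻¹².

AgBr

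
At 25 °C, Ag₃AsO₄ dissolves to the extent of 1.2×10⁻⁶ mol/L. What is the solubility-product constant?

Ksp = 5.6×10⁻²³

Ag₃AsO₄(s) ⇌ 3 Ag⁺(aq) + AsO₄³⁻(aq)
Let s be the molar solubility. Then [Ag⁺] = 3s and [AsO₄³⁻] = s.
Ksp = [Ag⁺]^3[AsO₄³⁻] = (3s)^3 · s = 27s^4
Ksp = 27 × (1.2×10⁻⁶)^4 = 5.6×10⁻²³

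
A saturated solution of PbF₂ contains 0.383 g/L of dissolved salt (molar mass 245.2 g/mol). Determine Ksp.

Ksp = 1.52×10⁻⁸

Convert to molarity: s = 0.383 / 245.2 = 1.5620×10⁻³ mol/L
PbF₂(s) ⇌ Pb²⁺(aq) + 2 F⁻(aq)
Call the molar solubility s, so that [Pb²⁺] = s and [F⁻] = 2s.
Ksp = [Pb²⁺][F⁻]^2 = s · (2s)^2 = 4s^3
Ksp = 4 × (1.5620×10⁻³)^3 = 1.52×10⁻⁸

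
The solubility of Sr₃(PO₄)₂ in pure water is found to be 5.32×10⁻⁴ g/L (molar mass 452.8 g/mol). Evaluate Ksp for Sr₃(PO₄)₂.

s = (5.32×10⁻⁴ g L⁻¹)/(452.8 g mol⁻¹) = 1.1749×10⁻⁶ M
Sr₃(PO₄)₂(s) ⇌ 3 Sr²⁺(aq) + 2 PO₄³⁻(aq)
With molar solubility s: [Sr²⁺] = 3s, [PO₄³⁻] = 2s.
Ksp = [Sr²⁺]^3[PO₄³⁻]^2 = (3s)^3 · (2s)^2 = 108s^5
Ksp = 108 × (1.1749×10⁻⁶)^5 = 2.42×10⁻²⁸

Ksp = 2.42×10⁻²⁸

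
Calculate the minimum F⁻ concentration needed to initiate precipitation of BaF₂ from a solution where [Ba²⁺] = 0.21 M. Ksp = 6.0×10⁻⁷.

1.7×10⁻³ M

Precipitation of each salt begins when its ion product equals Ksp.
BaF₂(s) ⇌ Ba²⁺(aq) + 2 F⁻(aq)
Ksp = [Ba²⁺][F⁻]^2 = [F⁻]^2(0.21)
[F⁻]^2 = 6.0×10⁻⁷ / (0.21) = 2.9×10⁻⁶
[F⁻] = 1.7×10⁻³ M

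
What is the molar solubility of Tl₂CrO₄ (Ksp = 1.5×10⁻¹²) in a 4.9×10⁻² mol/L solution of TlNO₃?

6.2×10⁻¹⁰ M

Tl₂CrO₄(s) ⇌ 2 Tl⁺(aq) + CrO₄²⁻(aq)
The solution already contains Tl⁺ at 4.9×10⁻² mol/L. Let s be the molar solubility of Tl₂CrO₄.
[Tl⁺] ≈ 4.9×10⁻² mol/L (common ion dominates); [CrO₄²⁻] = s.
Ksp = [Tl⁺]^2[CrO₄²⁻] = (4.9×10⁻²)^2s
s = 1.5×10⁻¹² / (4.9×10⁻²)^2 = 6.2×10⁻¹⁰
s = 6.2×10⁻¹⁰ mol/L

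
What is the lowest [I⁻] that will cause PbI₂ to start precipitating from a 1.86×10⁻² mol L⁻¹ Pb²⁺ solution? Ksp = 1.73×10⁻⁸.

A salt starts to precipitate once the ion product Q reaches its Ksp.
PbI₂(s) ⇌ Pb²⁺(aq) + 2 I⁻(aq)
Ksp = [Pb²⁺][I⁻]^2 = [I⁻]^2(1.86×10⁻²)
[I⁻]^2 = 1.73×10⁻⁸ / (1.86×10⁻²) = 9.30×10⁻⁷
[I⁻] = 9.64×10⁻⁴ mol L⁻¹

9.64×10⁻⁴ M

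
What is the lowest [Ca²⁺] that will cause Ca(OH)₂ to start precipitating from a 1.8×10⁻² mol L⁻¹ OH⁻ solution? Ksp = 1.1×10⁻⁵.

Each salt precipitates once Q = Ksp for that salt.
Ca(OH)₂(s) ⇌ Ca²⁺(aq) + 2 OH⁻(aq)
Ksp = [Ca²⁺][OH⁻]^2 = [Ca²⁺](1.8×10⁻²)^2
[Ca²⁺] = 1.1×10⁻⁵ / (1.8×10⁻²)^2 = 3.4×10⁻²
[Ca²⁺] = 3.4×10⁻² mol L⁻¹

3.4×10⁻² M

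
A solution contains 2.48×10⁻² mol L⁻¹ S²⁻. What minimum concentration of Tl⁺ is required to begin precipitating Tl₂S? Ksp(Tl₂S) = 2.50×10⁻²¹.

Precipitation begins when Q = Ksp.
Tl₂S(s) ⇌ 2 Tl⁺(aq) + S²⁻(aq)
Ksp = [Tl⁺]^2[S²⁻] = [Tl⁺]^2(2.48×10⁻²)
[Tl⁺]^2 = 2.50×10⁻²¹ / (2.48×10⁻²) = 1.01×10⁻¹⁹
[Tl⁺] = 3.18×10⁻¹⁰ mol L⁻¹

3.18×10⁻¹⁰ M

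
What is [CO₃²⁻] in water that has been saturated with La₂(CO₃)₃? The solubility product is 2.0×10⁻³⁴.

2.1×10⁻⁷ M

La₂(CO₃)₃(s) ⇌ 2 La³⁺(aq) + 3 CO₃²⁻(aq)
With molar solubility s: [La³⁺] = 2s, [CO₃²⁻] = 3s.
Ksp = [La³⁺]^2[CO₃²⁻]^3 = (2s)^2 · (3s)^3 = 108s^5 = 2.0×10⁻³⁴
s = 7.1×10⁻⁸ M
[CO₃²⁻] = 3s = 2.1×10⁻⁷ M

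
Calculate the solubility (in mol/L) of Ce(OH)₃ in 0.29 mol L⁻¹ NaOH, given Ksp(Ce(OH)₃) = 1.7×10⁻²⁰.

Ce(OH)₃(s) ⇌ Ce³⁺(aq) + 3 OH⁻(aq)
The solution already contains OH⁻ at 0.29 mol L⁻¹. Let s be the molar solubility of Ce(OH)₃.
[OH⁻] ≈ 0.29 mol L⁻¹ (common ion dominates); [Ce³⁺] = s.
Ksp = [Ce³⁺][OH⁻]^3 = s(0.29)^3
s = 1.7×10⁻²⁰ / (0.29)^3 = 7.0×10⁻¹⁹
s = 7.0×10⁻¹⁹ mol L⁻¹

7.0×10⁻¹⁹ M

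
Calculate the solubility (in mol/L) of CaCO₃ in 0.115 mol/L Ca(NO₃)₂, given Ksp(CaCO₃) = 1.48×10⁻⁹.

1.29×10⁻⁸ M

CaCO₃(s) ⇌ Ca²⁺(aq) + CO₃²⁻(aq)
Ca²⁺ is already present at 0.115 mol/L. If s mol/L of CaCO₃ dissolves, [CO₃²⁻] = s while [Ca²⁺] ≈ 0.115 mol/L.
Ksp = [Ca²⁺][CO₃²⁻] = (0.115)s
s = 1.48×10⁻⁹ / (0.115) = 1.29×10⁻⁸
s = 1.29×10⁻⁸ mol/L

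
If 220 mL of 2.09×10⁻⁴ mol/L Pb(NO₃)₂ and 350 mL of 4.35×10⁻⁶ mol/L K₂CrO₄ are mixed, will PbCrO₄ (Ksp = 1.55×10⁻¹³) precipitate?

Yes

The combined volume is 570 mL.
[Pb²⁺] = (2.09×10⁻⁴)(220)/570 = 8.07×10⁻⁵ mol/L
[CrO₄²⁻] = (4.35×10⁻⁶)(350)/570 = 2.67×10⁻⁶ mol/L
Q = [Pb²⁺][CrO₄²⁻] = 2.15×10⁻¹⁰
Q = 2.15×10⁻¹⁰ > Ksp = 1.55×10⁻¹³, so the solution is supersaturated and PbCrO₄ precipitates.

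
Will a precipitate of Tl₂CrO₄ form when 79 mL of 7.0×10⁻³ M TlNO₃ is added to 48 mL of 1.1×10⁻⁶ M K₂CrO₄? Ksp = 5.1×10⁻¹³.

Total volume after mixing = 79 + 48 = 127 mL.
[Tl⁺] = (7.0×10⁻³)(79)/127 = 4.4×10⁻³ M
[CrO₄²⁻] = (1.1×10⁻⁶)(48)/127 = 4.2×10⁻⁷ M
Q = [Tl⁺]^2[CrO₄²⁻] = 7.9×10⁻¹²
Because Q > Ksp (7.9×10⁻¹² vs 5.1×10⁻¹³), a precipitate of Tl₂CrO₄ forms.

Yes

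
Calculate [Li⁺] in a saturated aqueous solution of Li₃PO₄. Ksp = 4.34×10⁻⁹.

1.07×10⁻² M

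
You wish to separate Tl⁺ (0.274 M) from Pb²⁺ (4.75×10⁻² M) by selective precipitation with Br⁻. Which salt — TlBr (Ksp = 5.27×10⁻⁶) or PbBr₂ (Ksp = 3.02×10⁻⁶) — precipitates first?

Precipitation of each salt begins when its ion product equals Ksp.
For TlBr: [Br⁻] = (Ksp/[Tl⁺]) = 1.92×10⁻⁵ M
For PbBr₂: [Br⁻] = (Ksp/[Pb²⁺])^(1/2) = 7.97×10⁻³ M
The smaller threshold [Br⁻] is reached first, so TlBr precipitates first.

TlBr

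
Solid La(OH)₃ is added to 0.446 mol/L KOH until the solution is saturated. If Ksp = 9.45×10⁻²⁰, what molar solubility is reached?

1.07×10⁻¹⁸ M

La(OH)₃(s) ⇌ La³⁺(aq) + 3 OH⁻(aq)
OH⁻ is already present at 0.446 mol/L. If s mol/L of La(OH)₃ dissolves, [La³⁺] = s while [OH⁻] ≈ 0.446 mol/L.
Ksp = [La³⁺][OH⁻]^3 = s(0.446)^3
s = 9.45×10⁻²⁰ / (0.446)^3 = 1.07×10⁻¹⁸
s = 1.07×10⁻¹⁸ mol/L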